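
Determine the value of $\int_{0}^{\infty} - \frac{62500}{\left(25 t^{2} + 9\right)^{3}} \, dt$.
$- \frac{3125 \pi}{324}$

Begin with the known result
$$J(a) = \int_{0}^{\infty} - \frac{4}{a^{2} + t^{2}} \, dt = - \frac{2 \pi}{a}.$$

Differentiating under the integral sign with respect to $a$,
$$\frac{dJ}{da} = \int_{0}^{\infty} \frac{8 a}{\left(a^{2} + t^{2}\right)^{2}} \, dt = \frac{2 \pi}{a^{2}},$$
so $\int_{0}^{\infty} - \frac{4}{\left(a^{2} + t^{2}\right)^{2}} \, dt = - \frac{\pi}{a^{3}}$.

Repeating — each differentiation of $1/(t^2+a^2)^j$ produces $-2ja/(t^2+a^2)^{j+1}$ — and dividing through by $-2ja$ at each step yields, after $2$ differentiations in total,
$$\int_{0}^{\infty} - \frac{4}{\left(a^{2} + t^{2}\right)^{3}} \, dt = - \frac{3 \pi}{4 a^{5}}.$$

Setting $a = \frac{3}{5}$:
$$I = - \frac{3125 \pi}{324}.$$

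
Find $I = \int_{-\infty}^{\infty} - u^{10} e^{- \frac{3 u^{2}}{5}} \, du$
$- \frac{109375 \sqrt{15} \sqrt{\pi}}{864}$

Consider the simpler parametrised integral
$$J(a) = \int_{-\infty}^{\infty} - e^{- a u^{2}} \, du = - \frac{\sqrt{\pi}}{\sqrt{a}}.$$

Differentiating under the integral sign brings down a factor of $(-u^2)$:
$$\frac{dJ}{da} = \int_{-\infty}^{\infty} u^{2} e^{- a u^{2}} \, du = \frac{\sqrt{\pi}}{2 a^{\frac{3}{2}}}.$$

Repeating $5$ times in total — each differentiation brings down another $(-u^2)$ — gives
$$\frac{d^{5}J}{da^{5}} = \int_{-\infty}^{\infty} u^{10} e^{- a u^{2}} \, du = \frac{945 \sqrt{\pi}}{32 a^{\frac{11}{2}}},$$
and the integrand here is $(-1)^{5}$ times the target integrand, so $I = (-1)^{5}\,\frac{d^{5}J}{da^{5}} = - \frac{945 \sqrt{\pi}}{32 a^{\frac{11}{2}}}$.

Setting $a = \frac{3}{5}$:
$$I = - \frac{109375 \sqrt{15} \sqrt{\pi}}{864}.$$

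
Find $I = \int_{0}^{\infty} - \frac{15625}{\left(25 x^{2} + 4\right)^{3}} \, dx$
$- \frac{9375 \pi}{512}$

Begin with the known result
$$J(a) = \int_{0}^{\infty} - \frac{1}{a^{2} + x^{2}} \, dx = - \frac{\pi}{2 a}.$$

Differentiating under the integral sign with respect to $a$,
$$\frac{dJ}{da} = \int_{0}^{\infty} \frac{2 a}{\left(a^{2} + x^{2}\right)^{2}} \, dx = \frac{\pi}{2 a^{2}},$$
so $\int_{0}^{\infty} - \frac{1}{\left(a^{2} + x^{2}\right)^{2}} \, dx = - \frac{\pi}{4 a^{3}}$.

Repeating — each differentiation of $1/(x^2+a^2)^j$ produces $-2ja/(x^2+a^2)^{j+1}$ — and dividing through by $-2ja$ at each step yields, after $2$ differentiations in total,
$$\int_{0}^{\infty} - \frac{1}{\left(a^{2} + x^{2}\right)^{3}} \, dx = - \frac{3 \pi}{16 a^{5}}.$$

Setting $a = \frac{2}{5}$:
$$I = - \frac{9375 \pi}{512}.$$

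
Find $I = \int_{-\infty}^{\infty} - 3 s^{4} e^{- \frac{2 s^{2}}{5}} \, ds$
$- \frac{225 \sqrt{10} \sqrt{\pi}}{32}$

Begin with the known integral
$$J(a) = \int_{-\infty}^{\infty} - 3 e^{- a s^{2}} \, ds = - \frac{3 \sqrt{\pi}}{\sqrt{a}}.$$

Differentiating under the integral sign brings down a factor of $(-s^2)$:
$$\frac{dJ}{da} = \int_{-\infty}^{\infty} 3 s^{2} e^{- a s^{2}} \, ds = \frac{3 \sqrt{\pi}}{2 a^{\frac{3}{2}}}.$$

Repeating twice in total — each differentiation brings down another $(-s^2)$ — gives
$$\frac{d^{2}J}{da^{2}} = \int_{-\infty}^{\infty} - 3 s^{4} e^{- a s^{2}} \, ds = - \frac{9 \sqrt{\pi}}{4 a^{\frac{5}{2}}},$$
and the integrand here is exactly the target integrand, so $I = - \frac{9 \sqrt{\pi}}{4 a^{\frac{5}{2}}}$.

Setting $a = \frac{2}{5}$:
$$I = - \frac{225 \sqrt{10} \sqrt{\pi}}{32}.$$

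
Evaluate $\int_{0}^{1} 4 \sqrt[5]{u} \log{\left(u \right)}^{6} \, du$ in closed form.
$\frac{390625}{486}$

Start from the elementary integral
$$J(a) = \int_{0}^{1} 4 u^{a} \, du = \frac{4}{a + 1}.$$

Differentiating under the integral sign brings down a factor of $\ln u$:
$$\frac{dJ}{da} = \int_{0}^{1} 4 u^{a} \log{\left(u \right)} \, du = - \frac{4}{\left(a + 1\right)^{2}}.$$

Repeating $6$ times in total — each differentiation brings down another $\ln u$ — gives
$$\frac{d^{6}J}{da^{6}} = \int_{0}^{1} 4 u^{a} \log{\left(u \right)}^{6} \, du = \frac{2880}{\left(a + 1\right)^{7}},$$
and the integrand here is exactly the target integrand, so $I = \frac{2880}{\left(a + 1\right)^{7}}$.

Setting $a = \frac{1}{5}$:
$$I = \frac{390625}{486}.$$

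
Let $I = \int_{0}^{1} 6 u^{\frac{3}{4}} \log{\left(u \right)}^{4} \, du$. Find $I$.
$\frac{147456}{16807}$

Consider the simpler parametrised integral
$$J(a) = \int_{0}^{1} 6 u^{a} \, du = \frac{6}{a + 1}.$$

Differentiating under the integral sign brings down a factor of $\ln u$:
$$\frac{dJ}{da} = \int_{0}^{1} 6 u^{a} \log{\left(u \right)} \, du = - \frac{6}{\left(a + 1\right)^{2}}.$$

Repeating $4$ times in total — each differentiation brings down another $\ln u$ — gives
$$\frac{d^{4}J}{da^{4}} = \int_{0}^{1} 6 u^{a} \log{\left(u \right)}^{4} \, du = \frac{144}{\left(a + 1\right)^{5}},$$
and the integrand here is exactly the target integrand, so $I = \frac{144}{\left(a + 1\right)^{5}}$.

Setting $a = \frac{3}{4}$:
$$I = \frac{147456}{16807}.$$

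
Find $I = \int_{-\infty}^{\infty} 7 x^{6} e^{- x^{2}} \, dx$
$\frac{105 \sqrt{\pi}}{8}$

Start from the elementary integral
$$J(a) = \int_{-\infty}^{\infty} 7 e^{- a x^{2}} \, dx = \frac{7 \sqrt{\pi}}{\sqrt{a}}.$$

Differentiating under the integral sign brings down a factor of $(-x^2)$:
$$\frac{dJ}{da} = \int_{-\infty}^{\infty} - 7 x^{2} e^{- a x^{2}} \, dx = - \frac{7 \sqrt{\pi}}{2 a^{\frac{3}{2}}}.$$

Repeating $3$ times in total — each differentiation brings down another $(-x^2)$ — gives
$$\frac{d^{3}J}{da^{3}} = \int_{-\infty}^{\infty} - 7 x^{6} e^{- a x^{2}} \, dx = - \frac{105 \sqrt{\pi}}{8 a^{\frac{7}{2}}},$$
and the integrand here is $(-1)^{3}$ times the target integrand, so $I = (-1)^{3}\,\frac{d^{3}J}{da^{3}} = \frac{105 \sqrt{\pi}}{8 a^{\frac{7}{2}}}$.

Setting $a = 1$:
$$I = \frac{105 \sqrt{\pi}}{8}.$$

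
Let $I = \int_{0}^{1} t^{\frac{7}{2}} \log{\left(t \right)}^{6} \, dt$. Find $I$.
$\frac{10240}{531441}$

Consider the simpler parametrised integral
$$J(a) = \int_{0}^{1} t^{a} \, dt = \frac{1}{a + 1}.$$

Differentiating under the integral sign brings down a factor of $\ln t$:
$$\frac{dJ}{da} = \int_{0}^{1} t^{a} \log{\left(t \right)} \, dt = - \frac{1}{\left(a + 1\right)^{2}}.$$

Repeating $6$ times in total — each differentiation brings down another $\ln t$ — gives
$$\frac{d^{6}J}{da^{6}} = \int_{0}^{1} t^{a} \log{\left(t \right)}^{6} \, dt = \frac{720}{\left(a + 1\right)^{7}},$$
and the integrand here is exactly the target integrand, so $I = \frac{720}{\left(a + 1\right)^{7}}$.

Setting $a = \frac{7}{2}$:
$$I = \frac{10240}{531441}.$$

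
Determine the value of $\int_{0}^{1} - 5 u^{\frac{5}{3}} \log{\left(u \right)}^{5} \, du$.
$\frac{54675}{32768}$

Consider the simpler parametrised integral
$$J(a) = \int_{0}^{1} - 5 u^{a} \, du = - \frac{5}{a + 1}.$$

Differentiating under the integral sign brings down a factor of $\ln u$:
$$\frac{dJ}{da} = \int_{0}^{1} - 5 u^{a} \log{\left(u \right)} \, du = \frac{5}{\left(a + 1\right)^{2}}.$$

Repeating $5$ times in total — each differentiation brings down another $\ln u$ — gives
$$\frac{d^{5}J}{da^{5}} = \int_{0}^{1} - 5 u^{a} \log{\left(u \right)}^{5} \, du = \frac{600}{\left(a + 1\right)^{6}},$$
and the integrand here is exactly the target integrand, so $I = \frac{600}{\left(a + 1\right)^{6}}$.

Setting $a = \frac{5}{3}$:
$$I = \frac{54675}{32768}.$$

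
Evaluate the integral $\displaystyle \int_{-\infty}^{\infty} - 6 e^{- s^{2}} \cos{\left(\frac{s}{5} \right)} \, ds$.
$- \frac{6 \sqrt{\pi}}{e^{\frac{1}{100}}}$

Define $I(b) = \int_{-\infty}^{\infty} - 6 e^{- s^{2}} \cos{\left(b s \right)} \, ds$.

Differentiating under the integral sign,
$$I'(b) = \int_{-\infty}^{\infty} 6 s e^{- s^{2}} \sin{\left(b s \right)} \, ds.$$

Integrate $\int_{-\infty}^{\infty} s \sin(b s)\, e^{- s^{2}}\, ds$ by parts with $u = \sin(b s)$ and $dv = s\, e^{- s^{2}}\, ds$, giving $v = - \frac{e^{- s^{2}}}{2}$. The boundary term vanishes and
$$\int_{-\infty}^{\infty} s \sin(b s)\, e^{- s^{2}}\, ds = \frac{b}{2} \int_{-\infty}^{\infty} \cos(b s)\, e^{- s^{2}}\, ds,$$
so $I'(b) = - \frac{b}{2}\, I(b)$.

This is a separable first-order ODE; solving with the initial condition $I(0) = \int_{-\infty}^{\infty} - 6 e^{- s^{2}}\,ds = - 6 \sqrt{\pi}$ gives
$$I(b) = - 6 \sqrt{\pi} e^{- \frac{b^{2}}{4}}.$$

Setting $b = \frac{1}{5}$:
$$I = - \frac{6 \sqrt{\pi}}{e^{\frac{1}{100}}}.$$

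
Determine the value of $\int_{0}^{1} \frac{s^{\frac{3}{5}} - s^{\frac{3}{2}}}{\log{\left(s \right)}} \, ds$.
$- \log{\left(\frac{25}{16} \right)}$

Replace the exponent $\frac{3}{2}$ by a parameter $a$: let $I(a) = \int_{0}^{1} \frac{s^{\frac{3}{5}} - s^{a}}{\log{\left(s \right)}} \, ds$.

Since $\dfrac{\partial}{\partial a}\,s^{a} = s^{a} \ln s$, the $\ln s$ in the denominator cancels and
$$\frac{dI}{da} = \int_{0}^{1} -1 s^{a} \, ds = -1 \left[\frac{s^{a+1}}{a+1}\right]_0^1 = - \frac{1}{a + 1}.$$

Integrating with respect to $a$ gives $I(a) = - \log{\left(\frac{5 a}{8} + \frac{5}{8} \right)} + C$.

At $a = \frac{3}{5}$ the integrand is identically $0$, so $I(\frac{3}{5}) = 0$. The closed form gives $0$, hence $C = 0$.

Setting $a = \frac{3}{2}$:
$$I = - \log{\left(\frac{25}{16} \right)}.$$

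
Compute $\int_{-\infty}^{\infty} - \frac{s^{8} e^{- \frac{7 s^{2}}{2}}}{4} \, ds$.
$- \frac{15 \sqrt{14} \sqrt{\pi}}{9604}$

Consider the simpler parametrised integral
$$J(a) = \int_{-\infty}^{\infty} - \frac{e^{- a s^{2}}}{4} \, ds = - \frac{\sqrt{\pi}}{4 \sqrt{a}}.$$

Differentiating under the integral sign brings down a factor of $(-s^2)$:
$$\frac{dJ}{da} = \int_{-\infty}^{\infty} \frac{s^{2} e^{- a s^{2}}}{4} \, ds = \frac{\sqrt{\pi}}{8 a^{\frac{3}{2}}}.$$

Repeating $4$ times in total — each differentiation brings down another $(-s^2)$ — gives
$$\frac{d^{4}J}{da^{4}} = \int_{-\infty}^{\infty} - \frac{s^{8} e^{- a s^{2}}}{4} \, ds = - \frac{105 \sqrt{\pi}}{64 a^{\frac{9}{2}}},$$
and the integrand here is exactly the target integrand, so $I = - \frac{105 \sqrt{\pi}}{64 a^{\frac{9}{2}}}$.

Setting $a = \frac{7}{2}$:
$$I = - \frac{15 \sqrt{14} \sqrt{\pi}}{9604}.$$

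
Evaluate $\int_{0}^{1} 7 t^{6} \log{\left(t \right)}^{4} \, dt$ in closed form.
$\frac{24}{2401}$

Consider the simpler parametrised integral
$$J(a) = \int_{0}^{1} 7 t^{a} \, dt = \frac{7}{a + 1}.$$

Differentiating under the integral sign brings down a factor of $\ln t$:
$$\frac{dJ}{da} = \int_{0}^{1} 7 t^{a} \log{\left(t \right)} \, dt = - \frac{7}{\left(a + 1\right)^{2}}.$$

Repeating $4$ times in total — each differentiation brings down another $\ln t$ — gives
$$\frac{d^{4}J}{da^{4}} = \int_{0}^{1} 7 t^{a} \log{\left(t \right)}^{4} \, dt = \frac{168}{\left(a + 1\right)^{5}},$$
and the integrand here is exactly the target integrand, so $I = \frac{168}{\left(a + 1\right)^{5}}$.

Setting $a = 6$:
$$I = \frac{24}{2401}.$$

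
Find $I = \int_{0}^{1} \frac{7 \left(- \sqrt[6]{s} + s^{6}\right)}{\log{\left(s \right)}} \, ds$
$\log{\left(279936 \right)}$

Consider the one-parameter family: let $I(a) = \int_{0}^{1} \frac{7 \left(s^{6} - s^{a}\right)}{\log{\left(s \right)}} \, ds$.

Since $\dfrac{\partial}{\partial a}\,s^{a} = s^{a} \ln s$, the $\ln s$ in the denominator cancels and
$$\frac{dI}{da} = \int_{0}^{1} -7 s^{a} \, ds = -7 \left[\frac{s^{a+1}}{a+1}\right]_0^1 = - \frac{7}{a + 1}.$$

Integrating with respect to $a$ gives $I(a) = \log{\left(\frac{823543}{\left(a + 1\right)^{7}} \right)} + C$.

At $a = 6$ the integrand is identically $0$, so $I(6) = 0$. The closed form gives $0$, hence $C = 0$.

Setting $a = \frac{1}{6}$:
$$I = \log{\left(279936 \right)}.$$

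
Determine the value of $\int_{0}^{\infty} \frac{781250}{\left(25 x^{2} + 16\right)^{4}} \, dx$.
$\frac{390625 \pi}{262144}$

Recall the elementary integral
$$J(a) = \int_{0}^{\infty} \frac{2}{a^{2} + x^{2}} \, dx = \frac{\pi}{a}.$$

Differentiating under the integral sign with respect to $a$,
$$\frac{dJ}{da} = \int_{0}^{\infty} - \frac{4 a}{\left(a^{2} + x^{2}\right)^{2}} \, dx = - \frac{\pi}{a^{2}},$$
so $\int_{0}^{\infty} \frac{2}{\left(a^{2} + x^{2}\right)^{2}} \, dx = \frac{\pi}{2 a^{3}}$.

Repeating — each differentiation of $1/(x^2+a^2)^j$ produces $-2ja/(x^2+a^2)^{j+1}$ — and dividing through by $-2ja$ at each step yields, after $3$ differentiations in total,
$$\int_{0}^{\infty} \frac{2}{\left(a^{2} + x^{2}\right)^{4}} \, dx = \frac{5 \pi}{16 a^{7}}.$$

Setting $a = \frac{4}{5}$:
$$I = \frac{390625 \pi}{262144}.$$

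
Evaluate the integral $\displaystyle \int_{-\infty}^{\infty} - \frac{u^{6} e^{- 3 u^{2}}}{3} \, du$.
$- \frac{5 \sqrt{3} \sqrt{\pi}}{648}$

Begin with the known integral
$$J(a) = \int_{-\infty}^{\infty} - \frac{e^{- a u^{2}}}{3} \, du = - \frac{\sqrt{\pi}}{3 \sqrt{a}}.$$

Differentiating under the integral sign brings down a factor of $(-u^2)$:
$$\frac{dJ}{da} = \int_{-\infty}^{\infty} \frac{u^{2} e^{- a u^{2}}}{3} \, du = \frac{\sqrt{\pi}}{6 a^{\frac{3}{2}}}.$$

Repeating $3$ times in total — each differentiation brings down another $(-u^2)$ — gives
$$\frac{d^{3}J}{da^{3}} = \int_{-\infty}^{\infty} \frac{u^{6} e^{- a u^{2}}}{3} \, du = \frac{5 \sqrt{\pi}}{8 a^{\frac{7}{2}}},$$
and the integrand here is $(-1)^{3}$ times the target integrand, so $I = (-1)^{3}\,\frac{d^{3}J}{da^{3}} = - \frac{5 \sqrt{\pi}}{8 a^{\frac{7}{2}}}$.

Setting $a = 3$:
$$I = - \frac{5 \sqrt{3} \sqrt{\pi}}{648}.$$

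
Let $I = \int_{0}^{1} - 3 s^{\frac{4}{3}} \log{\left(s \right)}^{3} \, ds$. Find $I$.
$\frac{1458}{2401}$

Start from the elementary integral
$$J(a) = \int_{0}^{1} - 3 s^{a} \, ds = - \frac{3}{a + 1}.$$

Differentiating under the integral sign brings down a factor of $\ln s$:
$$\frac{dJ}{da} = \int_{0}^{1} - 3 s^{a} \log{\left(s \right)} \, ds = \frac{3}{\left(a + 1\right)^{2}}.$$

Repeating $3$ times in total — each differentiation brings down another $\ln s$ — gives
$$\frac{d^{3}J}{da^{3}} = \int_{0}^{1} - 3 s^{a} \log{\left(s \right)}^{3} \, ds = \frac{18}{\left(a + 1\right)^{4}},$$
and the integrand here is exactly the target integrand, so $I = \frac{18}{\left(a + 1\right)^{4}}$.

Setting $a = \frac{4}{3}$:
$$I = \frac{1458}{2401}.$$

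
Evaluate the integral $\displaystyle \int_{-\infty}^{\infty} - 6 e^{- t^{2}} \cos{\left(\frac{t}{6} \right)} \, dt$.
$- \frac{6 \sqrt{\pi}}{e^{\frac{1}{144}}}$

Let $b$ denote the cosine frequency and define $I(b) = \int_{-\infty}^{\infty} - 6 e^{- t^{2}} \cos{\left(b t \right)} \, dt$.

Differentiating under the integral sign,
$$I'(b) = \int_{-\infty}^{\infty} 6 t e^{- t^{2}} \sin{\left(b t \right)} \, dt.$$

Integrate $\int_{-\infty}^{\infty} t \sin(b t)\, e^{- t^{2}}\, dt$ by parts with $u = \sin(b t)$ and $dv = t\, e^{- t^{2}}\, dt$, giving $v = - \frac{e^{- t^{2}}}{2}$. The boundary term vanishes and
$$\int_{-\infty}^{\infty} t \sin(b t)\, e^{- t^{2}}\, dt = \frac{b}{2} \int_{-\infty}^{\infty} \cos(b t)\, e^{- t^{2}}\, dt,$$
so $I'(b) = - \frac{b}{2}\, I(b)$.

This is a separable first-order ODE; solving with the initial condition $I(0) = \int_{-\infty}^{\infty} - 6 e^{- t^{2}}\,dt = - 6 \sqrt{\pi}$ gives
$$I(b) = - 6 \sqrt{\pi} e^{- \frac{b^{2}}{4}}.$$

Setting $b = \frac{1}{6}$:
$$I = - \frac{6 \sqrt{\pi}}{e^{\frac{1}{144}}}.$$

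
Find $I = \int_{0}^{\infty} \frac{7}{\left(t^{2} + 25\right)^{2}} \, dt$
$\frac{7 \pi}{500}$

Begin with the known result
$$J(a) = \int_{0}^{\infty} \frac{7}{a^{2} + t^{2}} \, dt = \frac{7 \pi}{2 a}.$$

Differentiating under the integral sign with respect to $a$,
$$\frac{dJ}{da} = \int_{0}^{\infty} - \frac{14 a}{\left(a^{2} + t^{2}\right)^{2}} \, dt = - \frac{7 \pi}{2 a^{2}},$$
so $\int_{0}^{\infty} \frac{7}{\left(a^{2} + t^{2}\right)^{2}} \, dt = \frac{7 \pi}{4 a^{3}}$.

Setting $a = 5$:
$$I = \frac{7 \pi}{500}.$$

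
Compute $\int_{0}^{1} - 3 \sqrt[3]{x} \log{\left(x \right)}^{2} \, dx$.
$- \frac{81}{32}$

Begin with the known integral
$$J(a) = \int_{0}^{1} - 3 x^{a} \, dx = - \frac{3}{a + 1}.$$

Differentiating under the integral sign brings down a factor of $\ln x$:
$$\frac{dJ}{da} = \int_{0}^{1} - 3 x^{a} \log{\left(x \right)} \, dx = \frac{3}{\left(a + 1\right)^{2}}.$$

Repeating twice in total — each differentiation brings down another $\ln x$ — gives
$$\frac{d^{2}J}{da^{2}} = \int_{0}^{1} - 3 x^{a} \log{\left(x \right)}^{2} \, dx = - \frac{6}{\left(a + 1\right)^{3}},$$
and the integrand here is exactly the target integrand, so $I = - \frac{6}{\left(a + 1\right)^{3}}$.

Setting $a = \frac{1}{3}$:
$$I = - \frac{81}{32}.$$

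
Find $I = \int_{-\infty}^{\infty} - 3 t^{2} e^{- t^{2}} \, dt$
$- \frac{3 \sqrt{\pi}}{2}$

Consider the simpler parametrised integral
$$J(a) = \int_{-\infty}^{\infty} - 3 e^{- a t^{2}} \, dt = - \frac{3 \sqrt{\pi}}{\sqrt{a}}.$$

Differentiating under the integral sign brings down a factor of $(-t^2)$:
$$\frac{dJ}{da} = \int_{-\infty}^{\infty} 3 t^{2} e^{- a t^{2}} \, dt = \frac{3 \sqrt{\pi}}{2 a^{\frac{3}{2}}}.$$

The integral on the left is $-I$, so $I = - \frac{3 \sqrt{\pi}}{2 a^{\frac{3}{2}}}$.

Setting $a = 1$:
$$I = - \frac{3 \sqrt{\pi}}{2}.$$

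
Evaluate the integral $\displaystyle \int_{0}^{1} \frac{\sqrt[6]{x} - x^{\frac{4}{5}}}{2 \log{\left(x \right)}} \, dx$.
$\log{\left(\frac{\sqrt{210}}{18} \right)}$

Replace the exponent $\frac{4}{5}$ by a parameter $a$: let $I(a) = \int_{0}^{1} \frac{\sqrt[6]{x} - x^{a}}{2 \log{\left(x \right)}} \, dx$.

Since $\dfrac{\partial}{\partial a}\,x^{a} = x^{a} \ln x$, the $\ln x$ in the denominator cancels and
$$\frac{dI}{da} = \int_{0}^{1} - \frac{1}{2} x^{a} \, dx = - \frac{1}{2} \left[\frac{x^{a+1}}{a+1}\right]_0^1 = - \frac{1}{2 a + 2}.$$

Integrating with respect to $a$ gives $I(a) = - \frac{\log{\left(a + 1 \right)}}{2} - \frac{\log{\left(6 \right)}}{2} + \frac{\log{\left(7 \right)}}{2} + C$.

At $a = \frac{1}{6}$ the integrand is identically $0$, so $I(\frac{1}{6}) = 0$. The closed form gives $0$, hence $C = 0$.

Setting $a = \frac{4}{5}$:
$$I = \log{\left(\frac{\sqrt{210}}{18} \right)}.$$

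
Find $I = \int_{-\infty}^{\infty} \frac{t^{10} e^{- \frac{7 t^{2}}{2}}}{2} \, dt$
$\frac{135 \sqrt{14} \sqrt{\pi}}{33614}$

Consider the simpler parametrised integral
$$J(a) = \int_{-\infty}^{\infty} \frac{e^{- a t^{2}}}{2} \, dt = \frac{\sqrt{\pi}}{2 \sqrt{a}}.$$

Differentiating under the integral sign brings down a factor of $(-t^2)$:
$$\frac{dJ}{da} = \int_{-\infty}^{\infty} - \frac{t^{2} e^{- a t^{2}}}{2} \, dt = - \frac{\sqrt{\pi}}{4 a^{\frac{3}{2}}}.$$

Repeating $5$ times in total — each differentiation brings down another $(-t^2)$ — gives
$$\frac{d^{5}J}{da^{5}} = \int_{-\infty}^{\infty} - \frac{t^{10} e^{- a t^{2}}}{2} \, dt = - \frac{945 \sqrt{\pi}}{64 a^{\frac{11}{2}}},$$
and the integrand here is $(-1)^{5}$ times the target integrand, so $I = (-1)^{5}\,\frac{d^{5}J}{da^{5}} = \frac{945 \sqrt{\pi}}{64 a^{\frac{11}{2}}}$.

Setting $a = \frac{7}{2}$:
$$I = \frac{135 \sqrt{14} \sqrt{\pi}}{33614}.$$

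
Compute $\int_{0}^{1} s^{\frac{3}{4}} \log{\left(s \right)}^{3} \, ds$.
$- \frac{1536}{2401}$

Start from the elementary integral
$$J(a) = \int_{0}^{1} s^{a} \, ds = \frac{1}{a + 1}.$$

Differentiating under the integral sign brings down a factor of $\ln s$:
$$\frac{dJ}{da} = \int_{0}^{1} s^{a} \log{\left(s \right)} \, ds = - \frac{1}{\left(a + 1\right)^{2}}.$$

Repeating $3$ times in total — each differentiation brings down another $\ln s$ — gives
$$\frac{d^{3}J}{da^{3}} = \int_{0}^{1} s^{a} \log{\left(s \right)}^{3} \, ds = - \frac{6}{\left(a + 1\right)^{4}},$$
and the integrand here is exactly the target integrand, so $I = - \frac{6}{\left(a + 1\right)^{4}}$.

Setting $a = \frac{3}{4}$:
$$I = - \frac{1536}{2401}.$$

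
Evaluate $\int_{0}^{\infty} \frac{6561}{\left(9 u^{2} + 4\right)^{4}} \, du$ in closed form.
$\frac{10935 \pi}{4096}$

Begin with the known result
$$J(a) = \int_{0}^{\infty} \frac{1}{a^{2} + u^{2}} \, du = \frac{\pi}{2 a}.$$

Differentiating under the integral sign with respect to $a$,
$$\frac{dJ}{da} = \int_{0}^{\infty} - \frac{2 a}{\left(a^{2} + u^{2}\right)^{2}} \, du = - \frac{\pi}{2 a^{2}},$$
so $\int_{0}^{\infty} \frac{1}{\left(a^{2} + u^{2}\right)^{2}} \, du = \frac{\pi}{4 a^{3}}$.

Repeating — each differentiation of $1/(u^2+a^2)^j$ produces $-2ja/(u^2+a^2)^{j+1}$ — and dividing through by $-2ja$ at each step yields, after $3$ differentiations in total,
$$\int_{0}^{\infty} \frac{1}{\left(a^{2} + u^{2}\right)^{4}} \, du = \frac{5 \pi}{32 a^{7}}.$$

Setting $a = \frac{2}{3}$:
$$I = \frac{10935 \pi}{4096}.$$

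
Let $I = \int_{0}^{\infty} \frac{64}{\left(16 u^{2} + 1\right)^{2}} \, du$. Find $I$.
$4 \pi$

Begin with the known result
$$J(a) = \int_{0}^{\infty} \frac{1}{4 \left(a^{2} + u^{2}\right)} \, du = \frac{\pi}{8 a}.$$

Differentiating under the integral sign with respect to $a$,
$$\frac{dJ}{da} = \int_{0}^{\infty} - \frac{a}{2 \left(a^{2} + u^{2}\right)^{2}} \, du = - \frac{\pi}{8 a^{2}},$$
so $\int_{0}^{\infty} \frac{1}{4 \left(a^{2} + u^{2}\right)^{2}} \, du = \frac{\pi}{16 a^{3}}$.

Setting $a = \frac{1}{4}$:
$$I = 4 \pi.$$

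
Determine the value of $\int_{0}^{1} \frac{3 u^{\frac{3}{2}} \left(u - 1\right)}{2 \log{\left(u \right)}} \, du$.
$\log{\left(\frac{7 \sqrt{35}}{25} \right)}$

Replace the exponent $\frac{5}{2}$ by a parameter $a$: let $I(a) = \int_{0}^{1} \frac{3 \left(- u^{\frac{3}{2}} + u^{a}\right)}{2 \log{\left(u \right)}} \, du$.

Since $\dfrac{\partial}{\partial a}\,u^{a} = u^{a} \ln u$, the $\ln u$ in the denominator cancels and
$$\frac{dI}{da} = \int_{0}^{1} \frac{3}{2} u^{a} \, du = \frac{3}{2} \left[\frac{u^{a+1}}{a+1}\right]_0^1 = \frac{3}{2 \left(a + 1\right)}.$$

Integrating with respect to $a$ gives $I(a) = \log{\left(\frac{2 \sqrt{10} \left(a + 1\right)^{\frac{3}{2}}}{25} \right)} + C$.

At $a = \frac{3}{2}$ the integrand is identically $0$, so $I(\frac{3}{2}) = 0$. The closed form gives $0$, hence $C = 0$.

Setting $a = \frac{5}{2}$:
$$I = \log{\left(\frac{7 \sqrt{35}}{25} \right)}.$$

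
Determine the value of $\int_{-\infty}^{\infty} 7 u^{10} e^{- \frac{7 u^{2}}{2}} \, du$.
$\frac{135 \sqrt{14} \sqrt{\pi}}{2401}$

Consider the simpler parametrised integral
$$J(a) = \int_{-\infty}^{\infty} 7 e^{- a u^{2}} \, du = \frac{7 \sqrt{\pi}}{\sqrt{a}}.$$

Differentiating under the integral sign brings down a factor of $(-u^2)$:
$$\frac{dJ}{da} = \int_{-\infty}^{\infty} - 7 u^{2} e^{- a u^{2}} \, du = - \frac{7 \sqrt{\pi}}{2 a^{\frac{3}{2}}}.$$

Repeating $5$ times in total — each differentiation brings down another $(-u^2)$ — gives
$$\frac{d^{5}J}{da^{5}} = \int_{-\infty}^{\infty} - 7 u^{10} e^{- a u^{2}} \, du = - \frac{6615 \sqrt{\pi}}{32 a^{\frac{11}{2}}},$$
and the integrand here is $(-1)^{5}$ times the target integrand, so $I = (-1)^{5}\,\frac{d^{5}J}{da^{5}} = \frac{6615 \sqrt{\pi}}{32 a^{\frac{11}{2}}}$.

Setting $a = \frac{7}{2}$:
$$I = \frac{135 \sqrt{14} \sqrt{\pi}}{2401}.$$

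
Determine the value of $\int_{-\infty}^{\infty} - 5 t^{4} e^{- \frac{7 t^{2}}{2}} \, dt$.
$- \frac{15 \sqrt{14} \sqrt{\pi}}{343}$

Consider the simpler parametrised integral
$$J(a) = \int_{-\infty}^{\infty} - 5 e^{- a t^{2}} \, dt = - \frac{5 \sqrt{\pi}}{\sqrt{a}}.$$

Differentiating under the integral sign brings down a factor of $(-t^2)$:
$$\frac{dJ}{da} = \int_{-\infty}^{\infty} 5 t^{2} e^{- a t^{2}} \, dt = \frac{5 \sqrt{\pi}}{2 a^{\frac{3}{2}}}.$$

Repeating twice in total — each differentiation brings down another $(-t^2)$ — gives
$$\frac{d^{2}J}{da^{2}} = \int_{-\infty}^{\infty} - 5 t^{4} e^{- a t^{2}} \, dt = - \frac{15 \sqrt{\pi}}{4 a^{\frac{5}{2}}},$$
and the integrand here is exactly the target integrand, so $I = - \frac{15 \sqrt{\pi}}{4 a^{\frac{5}{2}}}$.

Setting $a = \frac{7}{2}$:
$$I = - \frac{15 \sqrt{14} \sqrt{\pi}}{343}.$$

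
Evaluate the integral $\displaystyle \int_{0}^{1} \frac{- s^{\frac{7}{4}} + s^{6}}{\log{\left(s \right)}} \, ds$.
$\log{\left(\frac{28}{11} \right)}$

Introduce a parameter $a$ in the exponent: let $I(a) = \int_{0}^{1} \frac{- s^{\frac{7}{4}} + s^{a}}{\log{\left(s \right)}} \, ds$.

Since $\dfrac{\partial}{\partial a}\,s^{a} = s^{a} \ln s$, the $\ln s$ in the denominator cancels and
$$\frac{dI}{da} = \int_{0}^{1} s^{a} \, ds = \left[\frac{s^{a+1}}{a+1}\right]_0^1 = \frac{1}{a + 1}.$$

Integrating with respect to $a$ gives $I(a) = \log{\left(\frac{4 a}{11} + \frac{4}{11} \right)} + C$.

At $a = \frac{7}{4}$ the integrand is identically $0$, so $I(\frac{7}{4}) = 0$. The closed form gives $0$, hence $C = 0$.

Setting $a = 6$:
$$I = \log{\left(\frac{28}{11} \right)}.$$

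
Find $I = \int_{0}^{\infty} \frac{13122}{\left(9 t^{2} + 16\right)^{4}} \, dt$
$\frac{10935 \pi}{262144}$

Recall the elementary integral
$$J(a) = \int_{0}^{\infty} \frac{2}{a^{2} + t^{2}} \, dt = \frac{\pi}{a}.$$

Differentiating under the integral sign with respect to $a$,
$$\frac{dJ}{da} = \int_{0}^{\infty} - \frac{4 a}{\left(a^{2} + t^{2}\right)^{2}} \, dt = - \frac{\pi}{a^{2}},$$
so $\int_{0}^{\infty} \frac{2}{\left(a^{2} + t^{2}\right)^{2}} \, dt = \frac{\pi}{2 a^{3}}$.

Repeating — each differentiation of $1/(t^2+a^2)^j$ produces $-2ja/(t^2+a^2)^{j+1}$ — and dividing through by $-2ja$ at each step yields, after $3$ differentiations in total,
$$\int_{0}^{\infty} \frac{2}{\left(a^{2} + t^{2}\right)^{4}} \, dt = \frac{5 \pi}{16 a^{7}}.$$

Setting $a = \frac{4}{3}$:
$$I = \frac{10935 \pi}{262144}.$$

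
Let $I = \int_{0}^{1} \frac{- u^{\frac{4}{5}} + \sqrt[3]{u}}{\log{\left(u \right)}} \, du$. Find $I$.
$\log{\left(\frac{20}{27} \right)}$

Introduce a parameter $a$ in the exponent: let $I(a) = \int_{0}^{1} \frac{- u^{\frac{4}{5}} + u^{a}}{\log{\left(u \right)}} \, du$.

Since $\dfrac{\partial}{\partial a}\,u^{a} = u^{a} \ln u$, the $\ln u$ in the denominator cancels and
$$\frac{dI}{da} = \int_{0}^{1} u^{a} \, du = \left[\frac{u^{a+1}}{a+1}\right]_0^1 = \frac{1}{a + 1}.$$

Integrating with respect to $a$ gives $I(a) = \log{\left(\frac{5 a}{9} + \frac{5}{9} \right)} + C$.

At $a = \frac{4}{5}$ the integrand is identically $0$, so $I(\frac{4}{5}) = 0$. The closed form gives $0$, hence $C = 0$.

Setting $a = \frac{1}{3}$:
$$I = \log{\left(\frac{20}{27} \right)}.$$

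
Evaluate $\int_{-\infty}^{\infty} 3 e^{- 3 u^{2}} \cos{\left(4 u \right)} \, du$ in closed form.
$\frac{\sqrt{3} \sqrt{\pi}}{e^{\frac{4}{3}}}$

Treat the cosine frequency as a parameter and define $I(b) = \int_{-\infty}^{\infty} 3 e^{- 3 u^{2}} \cos{\left(b u \right)} \, du$.

Differentiating under the integral sign,
$$I'(b) = \int_{-\infty}^{\infty} - 3 u e^{- 3 u^{2}} \sin{\left(b u \right)} \, du.$$

Integrate $\int_{-\infty}^{\infty} u \sin(b u)\, e^{- 3 u^{2}}\, du$ by parts with $w = \sin(b u)$ and $dv = u\, e^{- 3 u^{2}}\, du$, giving $v = - \frac{e^{- 3 u^{2}}}{6}$. The boundary term vanishes and
$$\int_{-\infty}^{\infty} u \sin(b u)\, e^{- 3 u^{2}}\, du = \frac{b}{6} \int_{-\infty}^{\infty} \cos(b u)\, e^{- 3 u^{2}}\, du,$$
so $I'(b) = - \frac{b}{6}\, I(b)$.

This is a separable first-order ODE; solving with the initial condition $I(0) = \int_{-\infty}^{\infty} 3 e^{- 3 u^{2}}\,du = \sqrt{3} \sqrt{\pi}$ gives
$$I(b) = \sqrt{3} \sqrt{\pi} e^{- \frac{b^{2}}{12}}.$$

Setting $b = 4$:
$$I = \frac{\sqrt{3} \sqrt{\pi}}{e^{\frac{4}{3}}}.$$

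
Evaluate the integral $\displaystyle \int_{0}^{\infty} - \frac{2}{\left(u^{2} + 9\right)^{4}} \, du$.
$- \frac{5 \pi}{34992}$

Recall the elementary integral
$$J(a) = \int_{0}^{\infty} - \frac{2}{a^{2} + u^{2}} \, du = - \frac{\pi}{a}.$$

Differentiating under the integral sign with respect to $a$,
$$\frac{dJ}{da} = \int_{0}^{\infty} \frac{4 a}{\left(a^{2} + u^{2}\right)^{2}} \, du = \frac{\pi}{a^{2}},$$
so $\int_{0}^{\infty} - \frac{2}{\left(a^{2} + u^{2}\right)^{2}} \, du = - \frac{\pi}{2 a^{3}}$.

Repeating — each differentiation of $1/(u^2+a^2)^j$ produces $-2ja/(u^2+a^2)^{j+1}$ — and dividing through by $-2ja$ at each step yields, after $3$ differentiations in total,
$$\int_{0}^{\infty} - \frac{2}{\left(a^{2} + u^{2}\right)^{4}} \, du = - \frac{5 \pi}{16 a^{7}}.$$

Setting $a = 3$:
$$I = - \frac{5 \pi}{34992}.$$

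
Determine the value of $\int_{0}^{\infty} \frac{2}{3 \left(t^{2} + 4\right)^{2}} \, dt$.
$\frac{\pi}{48}$

Recall the elementary integral
$$J(a) = \int_{0}^{\infty} \frac{2}{3 \left(a^{2} + t^{2}\right)} \, dt = \frac{\pi}{3 a}.$$

Differentiating under the integral sign with respect to $a$,
$$\frac{dJ}{da} = \int_{0}^{\infty} - \frac{4 a}{3 \left(a^{2} + t^{2}\right)^{2}} \, dt = - \frac{\pi}{3 a^{2}},$$
so $\int_{0}^{\infty} \frac{2}{3 \left(a^{2} + t^{2}\right)^{2}} \, dt = \frac{\pi}{6 a^{3}}$.

Setting $a = 2$:
$$I = \frac{\pi}{48}.$$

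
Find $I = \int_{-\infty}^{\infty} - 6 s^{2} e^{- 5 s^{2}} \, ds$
$- \frac{3 \sqrt{5} \sqrt{\pi}}{25}$

Consider the simpler parametrised integral
$$J(a) = \int_{-\infty}^{\infty} - 6 e^{- a s^{2}} \, ds = - \frac{6 \sqrt{\pi}}{\sqrt{a}}.$$

Differentiating under the integral sign brings down a factor of $(-s^2)$:
$$\frac{dJ}{da} = \int_{-\infty}^{\infty} 6 s^{2} e^{- a s^{2}} \, ds = \frac{3 \sqrt{\pi}}{a^{\frac{3}{2}}}.$$

The integral on the left is $-I$, so $I = - \frac{3 \sqrt{\pi}}{a^{\frac{3}{2}}}$.

Setting $a = 5$:
$$I = - \frac{3 \sqrt{5} \sqrt{\pi}}{25}.$$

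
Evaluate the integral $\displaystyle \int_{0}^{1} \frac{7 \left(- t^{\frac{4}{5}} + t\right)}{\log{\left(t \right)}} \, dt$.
$\log{\left(\frac{10000000}{4782969} \right)}$

Replace the exponent $\frac{4}{5}$ by a parameter $a$: let $I(a) = \int_{0}^{1} \frac{7 \left(t - t^{a}\right)}{\log{\left(t \right)}} \, dt$.

Since $\dfrac{\partial}{\partial a}\,t^{a} = t^{a} \ln t$, the $\ln t$ in the denominator cancels and
$$\frac{dI}{da} = \int_{0}^{1} -7 t^{a} \, dt = -7 \left[\frac{t^{a+1}}{a+1}\right]_0^1 = - \frac{7}{a + 1}.$$

Integrating with respect to $a$ gives $I(a) = \log{\left(\frac{128}{\left(a + 1\right)^{7}} \right)} + C$.

At $a = 1$ the integrand is identically $0$, so $I(1) = 0$. The closed form gives $0$, hence $C = 0$.

Setting $a = \frac{4}{5}$:
$$I = \log{\left(\frac{10000000}{4782969} \right)}.$$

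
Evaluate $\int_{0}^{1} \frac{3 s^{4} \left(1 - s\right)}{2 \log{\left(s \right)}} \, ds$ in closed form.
$\log{\left(\frac{5 \sqrt{30}}{36} \right)}$

Consider the one-parameter family: let $I(a) = \int_{0}^{1} \frac{3 \left(- s^{5} + s^{a}\right)}{2 \log{\left(s \right)}} \, ds$.

Since $\dfrac{\partial}{\partial a}\,s^{a} = s^{a} \ln s$, the $\ln s$ in the denominator cancels and
$$\frac{dI}{da} = \int_{0}^{1} \frac{3}{2} s^{a} \, ds = \frac{3}{2} \left[\frac{s^{a+1}}{a+1}\right]_0^1 = \frac{3}{2 \left(a + 1\right)}.$$

Integrating with respect to $a$ gives $I(a) = \frac{3 \log{\left(a + 1 \right)}}{2} - \frac{3 \log{\left(6 \right)}}{2} + C$.

At $a = 5$ the integrand is identically $0$, so $I(5) = 0$. The closed form gives $0$, hence $C = 0$.

Setting $a = 4$:
$$I = \log{\left(\frac{5 \sqrt{30}}{36} \right)}.$$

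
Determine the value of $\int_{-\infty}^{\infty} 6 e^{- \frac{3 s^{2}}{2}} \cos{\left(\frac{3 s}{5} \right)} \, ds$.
$\frac{2 \sqrt{6} \sqrt{\pi}}{e^{\frac{3}{50}}}$

Let $b$ denote the cosine frequency and define $I(b) = \int_{-\infty}^{\infty} 6 e^{- \frac{3 s^{2}}{2}} \cos{\left(b s \right)} \, ds$.

Differentiating under the integral sign,
$$I'(b) = \int_{-\infty}^{\infty} - 6 s e^{- \frac{3 s^{2}}{2}} \sin{\left(b s \right)} \, ds.$$

Integrate $\int_{-\infty}^{\infty} s \sin(b s)\, e^{- \frac{3 s^{2}}{2}}\, ds$ by parts with $u = \sin(b s)$ and $dv = s\, e^{- \frac{3 s^{2}}{2}}\, ds$, giving $v = - \frac{e^{- \frac{3 s^{2}}{2}}}{3}$. The boundary term vanishes and
$$\int_{-\infty}^{\infty} s \sin(b s)\, e^{- \frac{3 s^{2}}{2}}\, ds = \frac{b}{3} \int_{-\infty}^{\infty} \cos(b s)\, e^{- \frac{3 s^{2}}{2}}\, ds,$$
so $I'(b) = - \frac{b}{3}\, I(b)$.

This is a separable first-order ODE; solving with the initial condition $I(0) = \int_{-\infty}^{\infty} 6 e^{- \frac{3 s^{2}}{2}}\,ds = 2 \sqrt{6} \sqrt{\pi}$ gives
$$I(b) = 2 \sqrt{6} \sqrt{\pi} e^{- \frac{b^{2}}{6}}.$$

Setting $b = \frac{3}{5}$:
$$I = \frac{2 \sqrt{6} \sqrt{\pi}}{e^{\frac{3}{50}}}.$$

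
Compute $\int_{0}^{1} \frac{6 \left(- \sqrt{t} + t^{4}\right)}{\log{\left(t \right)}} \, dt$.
$\log{\left(\frac{1000000}{729} \right)}$

Introduce a parameter $a$ in the exponent: let $I(a) = \int_{0}^{1} \frac{6 \left(t^{4} - t^{a}\right)}{\log{\left(t \right)}} \, dt$.

Since $\dfrac{\partial}{\partial a}\,t^{a} = t^{a} \ln t$, the $\ln t$ in the denominator cancels and
$$\frac{dI}{da} = \int_{0}^{1} -6 t^{a} \, dt = -6 \left[\frac{t^{a+1}}{a+1}\right]_0^1 = - \frac{6}{a + 1}.$$

Integrating with respect to $a$ gives $I(a) = \log{\left(\frac{15625}{\left(a + 1\right)^{6}} \right)} + C$.

At $a = 4$ the integrand is identically $0$, so $I(4) = 0$. The closed form gives $0$, hence $C = 0$.

Setting $a = \frac{1}{2}$:
$$I = \log{\left(\frac{1000000}{729} \right)}.$$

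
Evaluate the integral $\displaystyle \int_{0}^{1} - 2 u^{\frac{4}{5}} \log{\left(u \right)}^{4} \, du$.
$- \frac{50000}{19683}$

Start from the elementary integral
$$J(a) = \int_{0}^{1} - 2 u^{a} \, du = - \frac{2}{a + 1}.$$

Differentiating under the integral sign brings down a factor of $\ln u$:
$$\frac{dJ}{da} = \int_{0}^{1} - 2 u^{a} \log{\left(u \right)} \, du = \frac{2}{\left(a + 1\right)^{2}}.$$

Repeating $4$ times in total — each differentiation brings down another $\ln u$ — gives
$$\frac{d^{4}J}{da^{4}} = \int_{0}^{1} - 2 u^{a} \log{\left(u \right)}^{4} \, du = - \frac{48}{\left(a + 1\right)^{5}},$$
and the integrand here is exactly the target integrand, so $I = - \frac{48}{\left(a + 1\right)^{5}}$.

Setting $a = \frac{4}{5}$:
$$I = - \frac{50000}{19683}.$$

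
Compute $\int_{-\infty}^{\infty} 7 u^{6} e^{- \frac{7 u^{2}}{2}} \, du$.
$\frac{15 \sqrt{14} \sqrt{\pi}}{343}$

Consider the simpler parametrised integral
$$J(a) = \int_{-\infty}^{\infty} 7 e^{- a u^{2}} \, du = \frac{7 \sqrt{\pi}}{\sqrt{a}}.$$

Differentiating under the integral sign brings down a factor of $(-u^2)$:
$$\frac{dJ}{da} = \int_{-\infty}^{\infty} - 7 u^{2} e^{- a u^{2}} \, du = - \frac{7 \sqrt{\pi}}{2 a^{\frac{3}{2}}}.$$

Repeating $3$ times in total — each differentiation brings down another $(-u^2)$ — gives
$$\frac{d^{3}J}{da^{3}} = \int_{-\infty}^{\infty} - 7 u^{6} e^{- a u^{2}} \, du = - \frac{105 \sqrt{\pi}}{8 a^{\frac{7}{2}}},$$
and the integrand here is $(-1)^{3}$ times the target integrand, so $I = (-1)^{3}\,\frac{d^{3}J}{da^{3}} = \frac{105 \sqrt{\pi}}{8 a^{\frac{7}{2}}}$.

Setting $a = \frac{7}{2}$:
$$I = \frac{15 \sqrt{14} \sqrt{\pi}}{343}.$$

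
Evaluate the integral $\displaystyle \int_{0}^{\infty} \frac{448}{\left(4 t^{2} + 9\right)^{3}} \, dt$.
$\frac{14 \pi}{81}$

Recall the elementary integral
$$J(a) = \int_{0}^{\infty} \frac{7}{a^{2} + t^{2}} \, dt = \frac{7 \pi}{2 a}.$$

Differentiating under the integral sign with respect to $a$,
$$\frac{dJ}{da} = \int_{0}^{\infty} - \frac{14 a}{\left(a^{2} + t^{2}\right)^{2}} \, dt = - \frac{7 \pi}{2 a^{2}},$$
so $\int_{0}^{\infty} \frac{7}{\left(a^{2} + t^{2}\right)^{2}} \, dt = \frac{7 \pi}{4 a^{3}}$.

Repeating — each differentiation of $1/(t^2+a^2)^j$ produces $-2ja/(t^2+a^2)^{j+1}$ — and dividing through by $-2ja$ at each step yields, after $2$ differentiations in total,
$$\int_{0}^{\infty} \frac{7}{\left(a^{2} + t^{2}\right)^{3}} \, dt = \frac{21 \pi}{16 a^{5}}.$$

Setting $a = \frac{3}{2}$:
$$I = \frac{14 \pi}{81}.$$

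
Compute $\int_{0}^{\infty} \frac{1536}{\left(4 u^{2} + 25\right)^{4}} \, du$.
$\frac{24 \pi}{15625}$

Recall the elementary integral
$$J(a) = \int_{0}^{\infty} \frac{6}{a^{2} + u^{2}} \, du = \frac{3 \pi}{a}.$$

Differentiating under the integral sign with respect to $a$,
$$\frac{dJ}{da} = \int_{0}^{\infty} - \frac{12 a}{\left(a^{2} + u^{2}\right)^{2}} \, du = - \frac{3 \pi}{a^{2}},$$
so $\int_{0}^{\infty} \frac{6}{\left(a^{2} + u^{2}\right)^{2}} \, du = \frac{3 \pi}{2 a^{3}}$.

Repeating — each differentiation of $1/(u^2+a^2)^j$ produces $-2ja/(u^2+a^2)^{j+1}$ — and dividing through by $-2ja$ at each step yields, after $3$ differentiations in total,
$$\int_{0}^{\infty} \frac{6}{\left(a^{2} + u^{2}\right)^{4}} \, du = \frac{15 \pi}{16 a^{7}}.$$

Setting $a = \frac{5}{2}$:
$$I = \frac{24 \pi}{15625}.$$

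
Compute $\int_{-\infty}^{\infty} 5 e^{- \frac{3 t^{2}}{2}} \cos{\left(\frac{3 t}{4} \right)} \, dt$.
$\frac{5 \sqrt{6} \sqrt{\pi}}{3 e^{\frac{3}{32}}}$

Treat the cosine frequency as a parameter and define $I(b) = \int_{-\infty}^{\infty} 5 e^{- \frac{3 t^{2}}{2}} \cos{\left(b t \right)} \, dt$.

Differentiating under the integral sign,
$$I'(b) = \int_{-\infty}^{\infty} - 5 t e^{- \frac{3 t^{2}}{2}} \sin{\left(b t \right)} \, dt.$$

Integrate $\int_{-\infty}^{\infty} t \sin(b t)\, e^{- \frac{3 t^{2}}{2}}\, dt$ by parts with $u = \sin(b t)$ and $dv = t\, e^{- \frac{3 t^{2}}{2}}\, dt$, giving $v = - \frac{e^{- \frac{3 t^{2}}{2}}}{3}$. The boundary term vanishes and
$$\int_{-\infty}^{\infty} t \sin(b t)\, e^{- \frac{3 t^{2}}{2}}\, dt = \frac{b}{3} \int_{-\infty}^{\infty} \cos(b t)\, e^{- \frac{3 t^{2}}{2}}\, dt,$$
so $I'(b) = - \frac{b}{3}\, I(b)$.

This is a separable first-order ODE; solving with the initial condition $I(0) = \int_{-\infty}^{\infty} 5 e^{- \frac{3 t^{2}}{2}}\,dt = \frac{5 \sqrt{6} \sqrt{\pi}}{3}$ gives
$$I(b) = \frac{5 \sqrt{6} \sqrt{\pi} e^{- \frac{b^{2}}{6}}}{3}.$$

Setting $b = \frac{3}{4}$:
$$I = \frac{5 \sqrt{6} \sqrt{\pi}}{3 e^{\frac{3}{32}}}.$$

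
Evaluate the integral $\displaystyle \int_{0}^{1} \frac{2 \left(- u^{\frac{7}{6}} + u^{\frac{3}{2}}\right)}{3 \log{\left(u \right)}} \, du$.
$\log{\left(\frac{\sqrt[3]{13} \cdot 15^{\frac{2}{3}}}{13} \right)}$

Introduce a parameter $a$ in the exponent: let $I(a) = \int_{0}^{1} \frac{2 \left(u^{\frac{3}{2}} - u^{a}\right)}{3 \log{\left(u \right)}} \, du$.

Since $\dfrac{\partial}{\partial a}\,u^{a} = u^{a} \ln u$, the $\ln u$ in the denominator cancels and
$$\frac{dI}{da} = \int_{0}^{1} - \frac{2}{3} u^{a} \, du = - \frac{2}{3} \left[\frac{u^{a+1}}{a+1}\right]_0^1 = - \frac{2}{3 a + 3}.$$

Integrating with respect to $a$ gives $I(a) = - \frac{2 \log{\left(a + 1 \right)}}{3} - \frac{2 \log{\left(2 \right)}}{3} + \frac{2 \log{\left(5 \right)}}{3} + C$.

At $a = \frac{3}{2}$ the integrand is identically $0$, so $I(\frac{3}{2}) = 0$. The closed form gives $0$, hence $C = 0$.

Setting $a = \frac{7}{6}$:
$$I = \log{\left(\frac{\sqrt[3]{13} \cdot 15^{\frac{2}{3}}}{13} \right)}.$$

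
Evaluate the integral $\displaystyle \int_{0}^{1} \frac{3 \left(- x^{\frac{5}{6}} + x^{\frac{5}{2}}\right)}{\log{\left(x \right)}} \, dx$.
$\log{\left(\frac{9261}{1331} \right)}$

Introduce a parameter $a$ in the exponent: let $I(a) = \int_{0}^{1} \frac{3 \left(- x^{\frac{5}{6}} + x^{a}\right)}{\log{\left(x \right)}} \, dx$.

Since $\dfrac{\partial}{\partial a}\,x^{a} = x^{a} \ln x$, the $\ln x$ in the denominator cancels and
$$\frac{dI}{da} = \int_{0}^{1} 3 x^{a} \, dx = 3 \left[\frac{x^{a+1}}{a+1}\right]_0^1 = \frac{3}{a + 1}.$$

Integrating with respect to $a$ gives $I(a) = \log{\left(\frac{216 \left(a + 1\right)^{3}}{1331} \right)} + C$.

At $a = \frac{5}{6}$ the integrand is identically $0$, so $I(\frac{5}{6}) = 0$. The closed form gives $0$, hence $C = 0$.

Setting $a = \frac{5}{2}$:
$$I = \log{\left(\frac{9261}{1331} \right)}.$$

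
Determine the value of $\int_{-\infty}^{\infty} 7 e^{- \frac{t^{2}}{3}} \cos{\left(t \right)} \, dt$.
$\frac{7 \sqrt{3} \sqrt{\pi}}{e^{\frac{3}{4}}}$

Define $I(b) = \int_{-\infty}^{\infty} 7 e^{- \frac{t^{2}}{3}} \cos{\left(b t \right)} \, dt$.

Differentiating under the integral sign,
$$I'(b) = \int_{-\infty}^{\infty} - 7 t e^{- \frac{t^{2}}{3}} \sin{\left(b t \right)} \, dt.$$

Integrate $\int_{-\infty}^{\infty} t \sin(b t)\, e^{- \frac{t^{2}}{3}}\, dt$ by parts with $u = \sin(b t)$ and $dv = t\, e^{- \frac{t^{2}}{3}}\, dt$, giving $v = - \frac{3 e^{- \frac{t^{2}}{3}}}{2}$. The boundary term vanishes and
$$\int_{-\infty}^{\infty} t \sin(b t)\, e^{- \frac{t^{2}}{3}}\, dt = \frac{3 b}{2} \int_{-\infty}^{\infty} \cos(b t)\, e^{- \frac{t^{2}}{3}}\, dt,$$
so $I'(b) = - \frac{3 b}{2}\, I(b)$.

This is a separable first-order ODE; solving with the initial condition $I(0) = \int_{-\infty}^{\infty} 7 e^{- \frac{t^{2}}{3}}\,dt = 7 \sqrt{3} \sqrt{\pi}$ gives
$$I(b) = 7 \sqrt{3} \sqrt{\pi} e^{- \frac{3 b^{2}}{4}}.$$

Setting $b = 1$:
$$I = \frac{7 \sqrt{3} \sqrt{\pi}}{e^{\frac{3}{4}}}.$$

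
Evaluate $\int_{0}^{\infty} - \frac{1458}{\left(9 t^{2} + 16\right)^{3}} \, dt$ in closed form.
$- \frac{729 \pi}{8192}$

Recall the elementary integral
$$J(a) = \int_{0}^{\infty} - \frac{2}{a^{2} + t^{2}} \, dt = - \frac{\pi}{a}.$$

Differentiating under the integral sign with respect to $a$,
$$\frac{dJ}{da} = \int_{0}^{\infty} \frac{4 a}{\left(a^{2} + t^{2}\right)^{2}} \, dt = \frac{\pi}{a^{2}},$$
so $\int_{0}^{\infty} - \frac{2}{\left(a^{2} + t^{2}\right)^{2}} \, dt = - \frac{\pi}{2 a^{3}}$.

Repeating — each differentiation of $1/(t^2+a^2)^j$ produces $-2ja/(t^2+a^2)^{j+1}$ — and dividing through by $-2ja$ at each step yields, after $2$ differentiations in total,
$$\int_{0}^{\infty} - \frac{2}{\left(a^{2} + t^{2}\right)^{3}} \, dt = - \frac{3 \pi}{8 a^{5}}.$$

Setting $a = \frac{4}{3}$:
$$I = - \frac{729 \pi}{8192}.$$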